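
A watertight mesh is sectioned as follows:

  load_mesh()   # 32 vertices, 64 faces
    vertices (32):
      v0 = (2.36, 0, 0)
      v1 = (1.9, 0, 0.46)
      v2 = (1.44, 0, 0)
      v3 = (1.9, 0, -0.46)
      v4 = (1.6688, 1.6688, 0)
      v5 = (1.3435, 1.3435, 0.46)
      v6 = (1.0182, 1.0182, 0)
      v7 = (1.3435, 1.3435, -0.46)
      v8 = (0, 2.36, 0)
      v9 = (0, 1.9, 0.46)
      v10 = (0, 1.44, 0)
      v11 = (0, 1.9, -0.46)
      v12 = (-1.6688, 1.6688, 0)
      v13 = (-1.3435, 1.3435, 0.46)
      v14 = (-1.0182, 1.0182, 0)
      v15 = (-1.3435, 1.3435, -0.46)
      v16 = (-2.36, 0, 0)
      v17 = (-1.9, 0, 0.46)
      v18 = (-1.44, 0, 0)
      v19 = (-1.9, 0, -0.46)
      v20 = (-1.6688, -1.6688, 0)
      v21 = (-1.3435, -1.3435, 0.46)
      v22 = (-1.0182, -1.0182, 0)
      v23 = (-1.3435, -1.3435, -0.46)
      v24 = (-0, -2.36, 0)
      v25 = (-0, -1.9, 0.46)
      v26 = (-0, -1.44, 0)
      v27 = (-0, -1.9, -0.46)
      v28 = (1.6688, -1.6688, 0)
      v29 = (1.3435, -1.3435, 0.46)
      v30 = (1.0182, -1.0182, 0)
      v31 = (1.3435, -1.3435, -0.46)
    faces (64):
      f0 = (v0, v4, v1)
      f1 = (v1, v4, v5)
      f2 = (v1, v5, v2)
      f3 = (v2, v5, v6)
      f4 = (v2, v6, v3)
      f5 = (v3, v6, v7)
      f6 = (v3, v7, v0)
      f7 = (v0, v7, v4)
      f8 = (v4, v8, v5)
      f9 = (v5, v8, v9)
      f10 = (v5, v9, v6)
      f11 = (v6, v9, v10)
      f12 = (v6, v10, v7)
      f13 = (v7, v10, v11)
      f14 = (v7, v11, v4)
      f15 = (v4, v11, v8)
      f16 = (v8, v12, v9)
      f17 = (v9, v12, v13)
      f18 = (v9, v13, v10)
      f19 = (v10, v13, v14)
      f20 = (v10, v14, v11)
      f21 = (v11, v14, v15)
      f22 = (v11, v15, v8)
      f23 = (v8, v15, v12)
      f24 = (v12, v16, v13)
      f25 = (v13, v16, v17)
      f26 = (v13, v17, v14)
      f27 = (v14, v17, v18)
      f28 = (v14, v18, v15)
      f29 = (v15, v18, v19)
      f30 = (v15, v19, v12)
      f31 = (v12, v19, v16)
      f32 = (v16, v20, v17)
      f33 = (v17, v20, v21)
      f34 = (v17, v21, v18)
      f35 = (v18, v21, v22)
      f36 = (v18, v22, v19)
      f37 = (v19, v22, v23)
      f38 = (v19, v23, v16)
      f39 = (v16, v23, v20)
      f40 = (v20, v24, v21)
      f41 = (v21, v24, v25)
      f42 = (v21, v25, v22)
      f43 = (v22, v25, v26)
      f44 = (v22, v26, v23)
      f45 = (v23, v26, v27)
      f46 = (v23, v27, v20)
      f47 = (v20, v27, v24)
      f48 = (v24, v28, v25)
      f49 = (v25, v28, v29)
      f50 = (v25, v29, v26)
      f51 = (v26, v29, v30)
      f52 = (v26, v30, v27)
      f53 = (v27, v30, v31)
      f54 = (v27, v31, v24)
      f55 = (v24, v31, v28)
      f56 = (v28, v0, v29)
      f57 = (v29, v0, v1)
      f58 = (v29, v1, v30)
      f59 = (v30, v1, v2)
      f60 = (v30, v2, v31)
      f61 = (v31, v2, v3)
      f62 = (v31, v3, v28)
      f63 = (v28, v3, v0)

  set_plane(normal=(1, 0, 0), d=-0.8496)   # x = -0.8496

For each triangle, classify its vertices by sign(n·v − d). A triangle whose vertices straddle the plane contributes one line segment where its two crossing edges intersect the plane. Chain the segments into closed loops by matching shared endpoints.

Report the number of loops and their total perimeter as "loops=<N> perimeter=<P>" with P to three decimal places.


loops=2 perimeter=5.204

Straddling triangles (16 of 64):
  (v8,v12,v9) [+-+] → (-0.8496, 2.0081, 0)–(-0.8496, 1.78229, 0.22581)  len=0.3193
  (v9,v12,v13) [+--] → (-0.8496, 1.78229, 0.22581)–(-0.8496, 1.54808, 0.46)  len=0.3312
  (v9,v13,v10) [+-+] → (-0.8496, 1.54808, 0.46)–(-0.8496, 1.37898, 0.290894)  len=0.2392
  (v10,v13,v14) [+--] → (-0.8496, 1.37898, 0.290894)–(-0.8496, 1.08804, 0)  len=0.4114
  (v10,v14,v11) [+-+] → (-0.8496, 1.08804, 0)–(-0.8496, 1.16421, -0.0761697)  len=0.1077
  (v11,v14,v15) [+--] → (-0.8496, 1.16421, -0.0761697)–(-0.8496, 1.54808, -0.46)  len=0.5428
  (v11,v15,v8) [+-+] → (-0.8496, 1.54808, -0.46)–(-0.8496, 1.71719, -0.290894)  len=0.2392
  (v8,v15,v12) [+--] → (-0.8496, 1.71719, -0.290894)–(-0.8496, 2.0081, 0)  len=0.4114
  (v20,v24,v21) [-+-] → (-0.8496, -2.0081, 0)–(-0.8496, -1.71719, 0.290894)  len=0.4114
  (v21,v24,v25) [-++] → (-0.8496, -1.71719, 0.290894)–(-0.8496, -1.54808, 0.46)  len=0.2392
  (v21,v25,v22) [-+-] → (-0.8496, -1.54808, 0.46)–(-0.8496, -1.16421, 0.0761697)  len=0.5428
  (v22,v25,v26) [-++] → (-0.8496, -1.16421, 0.0761697)–(-0.8496, -1.08804, 0)  len=0.1077
  (v22,v26,v23) [-+-] → (-0.8496, -1.08804, 0)–(-0.8496, -1.37898, -0.290894)  len=0.4114
  (v23,v26,v27) [-++] → (-0.8496, -1.37898, -0.290894)–(-0.8496, -1.54808, -0.46)  len=0.2392
  (v23,v27,v20) [-+-] → (-0.8496, -1.54808, -0.46)–(-0.8496, -1.78229, -0.22581)  len=0.3312
  (v20,v27,v24) [-++] → (-0.8496, -1.78229, -0.22581)–(-0.8496, -2.0081, 0)  len=0.3193

Chained into 2 loop(s):
  loop 1: 8 segments, perimeter = 2.6022
  loop 2: 8 segments, perimeter = 2.6022
Total perimeter = 5.204


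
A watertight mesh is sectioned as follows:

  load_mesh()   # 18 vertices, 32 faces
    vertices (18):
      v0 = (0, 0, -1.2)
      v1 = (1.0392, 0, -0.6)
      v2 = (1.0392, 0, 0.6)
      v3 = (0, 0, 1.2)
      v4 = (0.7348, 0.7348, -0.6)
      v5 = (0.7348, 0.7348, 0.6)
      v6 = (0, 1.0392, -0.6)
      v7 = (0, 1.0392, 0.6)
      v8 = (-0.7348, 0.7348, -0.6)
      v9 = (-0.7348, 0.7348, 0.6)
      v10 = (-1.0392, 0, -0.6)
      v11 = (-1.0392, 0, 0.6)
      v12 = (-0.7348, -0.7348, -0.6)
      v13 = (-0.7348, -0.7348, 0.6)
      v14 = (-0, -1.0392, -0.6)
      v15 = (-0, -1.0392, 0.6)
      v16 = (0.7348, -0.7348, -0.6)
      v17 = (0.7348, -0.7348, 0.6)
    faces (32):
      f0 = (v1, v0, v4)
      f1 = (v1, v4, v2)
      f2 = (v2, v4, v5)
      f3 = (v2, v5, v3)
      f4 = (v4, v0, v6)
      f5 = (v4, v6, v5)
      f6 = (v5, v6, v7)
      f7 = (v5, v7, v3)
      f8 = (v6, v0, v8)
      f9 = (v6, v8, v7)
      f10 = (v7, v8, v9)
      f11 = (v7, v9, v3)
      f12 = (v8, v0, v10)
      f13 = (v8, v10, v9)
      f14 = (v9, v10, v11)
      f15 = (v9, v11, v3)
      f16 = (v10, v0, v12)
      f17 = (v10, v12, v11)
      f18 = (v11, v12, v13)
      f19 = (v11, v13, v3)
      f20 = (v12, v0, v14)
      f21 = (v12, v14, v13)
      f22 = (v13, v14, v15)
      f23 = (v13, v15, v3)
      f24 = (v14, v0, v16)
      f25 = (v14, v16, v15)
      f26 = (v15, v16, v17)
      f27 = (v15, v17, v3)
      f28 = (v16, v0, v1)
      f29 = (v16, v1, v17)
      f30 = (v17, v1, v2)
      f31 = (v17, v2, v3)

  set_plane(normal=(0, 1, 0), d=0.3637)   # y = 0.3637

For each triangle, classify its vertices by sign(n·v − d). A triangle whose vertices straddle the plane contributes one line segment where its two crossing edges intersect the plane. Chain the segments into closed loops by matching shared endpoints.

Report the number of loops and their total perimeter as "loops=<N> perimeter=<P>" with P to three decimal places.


Straddling triangles (12 of 32):
  (v1,v0,v4) [--+] → (0.3637, 0.3637, -0.903021)–(0.888533, 0.3637, -0.6)  len=0.6060
  (v1,v4,v2) [-+-] → (0.888533, 0.3637, -0.6)–(0.888533, 0.3637, 0.00604246)  len=0.6060
  (v2,v4,v5) [-++] → (0.888533, 0.3637, 0.00604246)–(0.888533, 0.3637, 0.6)  len=0.5940
  (v2,v5,v3) [-+-] → (0.888533, 0.3637, 0.6)–(0.3637, 0.3637, 0.903021)  len=0.6060
  (v4,v0,v6) [+-+] → (0.3637, 0.3637, -0.903021)–(0, 0.3637, -0.990012)  len=0.3740
  (v5,v7,v3) [++-] → (0, 0.3637, 0.990012)–(0.3637, 0.3637, 0.903021)  len=0.3740
  (v6,v0,v8) [+-+] → (0, 0.3637, -0.990012)–(-0.3637, 0.3637, -0.903021)  len=0.3740
  (v7,v9,v3) [++-] → (-0.3637, 0.3637, 0.903021)–(0, 0.3637, 0.990012)  len=0.3740
  (v8,v0,v10) [+--] → (-0.3637, 0.3637, -0.903021)–(-0.888533, 0.3637, -0.6)  len=0.6060
  (v8,v10,v9) [+-+] → (-0.888533, 0.3637, -0.6)–(-0.888533, 0.3637, -0.00604246)  len=0.5940
  (v9,v10,v11) [+--] → (-0.888533, 0.3637, -0.00604246)–(-0.888533, 0.3637, 0.6)  len=0.6060
  (v9,v11,v3) [+--] → (-0.888533, 0.3637, 0.6)–(-0.3637, 0.3637, 0.903021)  len=0.6060

Chained into 1 loop(s):
  loop 1: 12 segments, perimeter = 6.3200
Total perimeter = 6.320

loops=1 perimeter=6.320


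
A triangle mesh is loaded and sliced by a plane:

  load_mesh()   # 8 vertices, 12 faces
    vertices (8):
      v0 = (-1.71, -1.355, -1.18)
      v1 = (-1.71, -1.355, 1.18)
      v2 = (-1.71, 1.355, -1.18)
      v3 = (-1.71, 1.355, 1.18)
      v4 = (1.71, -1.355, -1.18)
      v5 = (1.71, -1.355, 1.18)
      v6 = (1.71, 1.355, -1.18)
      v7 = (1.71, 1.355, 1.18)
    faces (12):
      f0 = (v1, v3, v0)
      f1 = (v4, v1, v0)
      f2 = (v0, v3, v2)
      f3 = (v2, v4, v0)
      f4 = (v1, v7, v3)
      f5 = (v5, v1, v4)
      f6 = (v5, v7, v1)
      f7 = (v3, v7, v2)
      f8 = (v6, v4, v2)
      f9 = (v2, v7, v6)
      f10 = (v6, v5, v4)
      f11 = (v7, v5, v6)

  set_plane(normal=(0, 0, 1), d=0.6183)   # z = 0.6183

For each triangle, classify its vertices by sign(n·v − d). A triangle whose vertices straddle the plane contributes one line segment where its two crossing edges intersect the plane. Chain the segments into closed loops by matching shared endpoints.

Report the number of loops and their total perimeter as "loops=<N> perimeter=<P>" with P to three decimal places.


Straddling triangles (8 of 12):
  (v1,v3,v0) [++-] → (-1.71, 0.709997, 0.6183)–(-1.71, -1.355, 0.6183)  len=2.0650
  (v4,v1,v0) [-+-] → (-0.896011, -1.355, 0.6183)–(-1.71, -1.355, 0.6183)  len=0.8140
  (v0,v3,v2) [-+-] → (-1.71, 0.709997, 0.6183)–(-1.71, 1.355, 0.6183)  len=0.6450
  (v5,v1,v4) [++-] → (-0.896011, -1.355, 0.6183)–(1.71, -1.355, 0.6183)  len=2.6060
  (v3,v7,v2) [++-] → (0.896011, 1.355, 0.6183)–(-1.71, 1.355, 0.6183)  len=2.6060
  (v2,v7,v6) [-+-] → (0.896011, 1.355, 0.6183)–(1.71, 1.355, 0.6183)  len=0.8140
  (v6,v5,v4) [-+-] → (1.71, -0.709997, 0.6183)–(1.71, -1.355, 0.6183)  len=0.6450
  (v7,v5,v6) [++-] → (1.71, -0.709997, 0.6183)–(1.71, 1.355, 0.6183)  len=2.0650

Chained into 1 loop(s):
  loop 1: 8 segments, perimeter = 12.2600
Total perimeter = 12.260

loops=1 perimeter=12.260


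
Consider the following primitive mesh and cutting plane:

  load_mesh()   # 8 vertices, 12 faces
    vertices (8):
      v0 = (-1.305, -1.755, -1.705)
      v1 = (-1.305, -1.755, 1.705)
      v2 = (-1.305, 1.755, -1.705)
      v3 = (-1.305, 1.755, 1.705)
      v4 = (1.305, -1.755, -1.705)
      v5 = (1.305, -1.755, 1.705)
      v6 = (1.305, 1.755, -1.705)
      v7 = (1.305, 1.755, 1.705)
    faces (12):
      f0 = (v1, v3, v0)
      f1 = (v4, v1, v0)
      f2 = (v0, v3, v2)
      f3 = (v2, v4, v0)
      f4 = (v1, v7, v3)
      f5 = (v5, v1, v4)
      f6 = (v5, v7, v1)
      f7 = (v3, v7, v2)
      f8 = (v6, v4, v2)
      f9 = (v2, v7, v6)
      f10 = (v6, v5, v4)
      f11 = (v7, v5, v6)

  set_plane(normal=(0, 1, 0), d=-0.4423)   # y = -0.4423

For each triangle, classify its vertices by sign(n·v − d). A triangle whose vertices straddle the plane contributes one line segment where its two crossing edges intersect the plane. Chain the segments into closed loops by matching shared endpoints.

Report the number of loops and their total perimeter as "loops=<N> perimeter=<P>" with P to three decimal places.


loops=1 perimeter=12.040

Straddling triangles (8 of 12):
  (v1,v3,v0) [-+-] → (-1.305, -0.4423, 1.705)–(-1.305, -0.4423, -0.429699)  len=2.1347
  (v0,v3,v2) [-++] → (-1.305, -0.4423, -0.429699)–(-1.305, -0.4423, -1.705)  len=1.2753
  (v2,v4,v0) [+--] → (0.32889, -0.4423, -1.705)–(-1.305, -0.4423, -1.705)  len=1.6339
  (v1,v7,v3) [-++] → (-0.32889, -0.4423, 1.705)–(-1.305, -0.4423, 1.705)  len=0.9761
  (v5,v7,v1) [-+-] → (1.305, -0.4423, 1.705)–(-0.32889, -0.4423, 1.705)  len=1.6339
  (v6,v4,v2) [+-+] → (1.305, -0.4423, -1.705)–(0.32889, -0.4423, -1.705)  len=0.9761
  (v6,v5,v4) [+--] → (1.305, -0.4423, 0.429699)–(1.305, -0.4423, -1.705)  len=2.1347
  (v7,v5,v6) [+-+] → (1.305, -0.4423, 1.705)–(1.305, -0.4423, 0.429699)  len=1.2753

Chained into 1 loop(s):
  loop 1: 8 segments, perimeter = 12.0400
Total perimeter = 12.040


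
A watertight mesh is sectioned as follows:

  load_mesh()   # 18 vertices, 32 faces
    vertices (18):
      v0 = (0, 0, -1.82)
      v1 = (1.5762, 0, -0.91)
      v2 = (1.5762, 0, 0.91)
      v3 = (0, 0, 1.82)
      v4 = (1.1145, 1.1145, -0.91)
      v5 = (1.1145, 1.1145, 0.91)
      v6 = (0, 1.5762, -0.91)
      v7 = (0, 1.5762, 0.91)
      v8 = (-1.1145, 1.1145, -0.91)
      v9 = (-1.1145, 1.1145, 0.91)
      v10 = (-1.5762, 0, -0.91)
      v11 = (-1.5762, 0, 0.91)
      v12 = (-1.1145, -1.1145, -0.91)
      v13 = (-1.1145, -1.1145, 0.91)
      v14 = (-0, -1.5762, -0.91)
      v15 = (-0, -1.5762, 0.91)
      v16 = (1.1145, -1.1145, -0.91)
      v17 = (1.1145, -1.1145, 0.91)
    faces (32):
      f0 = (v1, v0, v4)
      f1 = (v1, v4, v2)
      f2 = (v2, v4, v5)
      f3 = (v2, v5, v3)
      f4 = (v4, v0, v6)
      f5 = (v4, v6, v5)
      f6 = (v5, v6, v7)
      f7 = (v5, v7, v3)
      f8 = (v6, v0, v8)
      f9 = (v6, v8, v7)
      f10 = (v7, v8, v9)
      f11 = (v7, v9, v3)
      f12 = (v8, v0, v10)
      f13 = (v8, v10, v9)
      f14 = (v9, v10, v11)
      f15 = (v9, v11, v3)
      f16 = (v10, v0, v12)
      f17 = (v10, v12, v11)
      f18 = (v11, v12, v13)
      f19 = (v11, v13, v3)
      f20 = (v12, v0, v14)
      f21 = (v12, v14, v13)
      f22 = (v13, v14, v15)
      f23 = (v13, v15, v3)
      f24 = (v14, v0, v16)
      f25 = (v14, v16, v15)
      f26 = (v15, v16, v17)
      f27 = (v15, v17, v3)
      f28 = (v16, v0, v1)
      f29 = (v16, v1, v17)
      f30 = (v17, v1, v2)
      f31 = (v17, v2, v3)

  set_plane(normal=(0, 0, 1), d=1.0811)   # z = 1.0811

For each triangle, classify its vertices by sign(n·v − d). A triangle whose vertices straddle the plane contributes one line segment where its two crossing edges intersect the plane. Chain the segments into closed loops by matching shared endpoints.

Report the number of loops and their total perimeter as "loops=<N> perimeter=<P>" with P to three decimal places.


loops=1 perimeter=7.836

Straddling triangles (8 of 32):
  (v2,v5,v3) [--+] → (0.90495, 0.90495, 1.0811)–(1.27984, 0, 1.0811)  len=0.9795
  (v5,v7,v3) [--+] → (0, 1.27984, 1.0811)–(0.90495, 0.90495, 1.0811)  len=0.9795
  (v7,v9,v3) [--+] → (-0.90495, 0.90495, 1.0811)–(0, 1.27984, 1.0811)  len=0.9795
  (v9,v11,v3) [--+] → (-1.27984, 0, 1.0811)–(-0.90495, 0.90495, 1.0811)  len=0.9795
  (v11,v13,v3) [--+] → (-0.90495, -0.90495, 1.0811)–(-1.27984, 0, 1.0811)  len=0.9795
  (v13,v15,v3) [--+] → (0, -1.27984, 1.0811)–(-0.90495, -0.90495, 1.0811)  len=0.9795
  (v15,v17,v3) [--+] → (0.90495, -0.90495, 1.0811)–(0, -1.27984, 1.0811)  len=0.9795
  (v17,v2,v3) [--+] → (1.27984, 0, 1.0811)–(0.90495, -0.90495, 1.0811)  len=0.9795

Chained into 1 loop(s):
  loop 1: 8 segments, perimeter = 7.8362
Total perimeter = 7.836


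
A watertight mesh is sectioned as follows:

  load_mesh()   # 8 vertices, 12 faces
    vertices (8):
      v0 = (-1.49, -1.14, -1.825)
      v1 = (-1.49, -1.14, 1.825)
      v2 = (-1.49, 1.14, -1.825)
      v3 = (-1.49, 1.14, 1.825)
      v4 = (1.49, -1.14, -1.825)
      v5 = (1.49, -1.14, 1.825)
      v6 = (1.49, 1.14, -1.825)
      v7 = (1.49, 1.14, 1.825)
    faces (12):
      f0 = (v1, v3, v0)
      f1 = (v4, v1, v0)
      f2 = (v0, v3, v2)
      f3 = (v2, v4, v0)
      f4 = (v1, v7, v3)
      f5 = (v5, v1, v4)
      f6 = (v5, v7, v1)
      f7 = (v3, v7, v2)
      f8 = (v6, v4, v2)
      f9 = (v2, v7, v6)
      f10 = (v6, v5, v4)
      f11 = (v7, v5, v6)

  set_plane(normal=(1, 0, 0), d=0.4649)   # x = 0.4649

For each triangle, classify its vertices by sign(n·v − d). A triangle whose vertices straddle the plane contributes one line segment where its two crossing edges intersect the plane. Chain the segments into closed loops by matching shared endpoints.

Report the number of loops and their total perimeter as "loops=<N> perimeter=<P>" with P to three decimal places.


loops=1 perimeter=11.860

Straddling triangles (8 of 12):
  (v4,v1,v0) [+--] → (0.4649, -1.14, -0.569424)–(0.4649, -1.14, -1.825)  len=1.2556
  (v2,v4,v0) [-+-] → (0.4649, -0.355695, -1.825)–(0.4649, -1.14, -1.825)  len=0.7843
  (v1,v7,v3) [-+-] → (0.4649, 0.355695, 1.825)–(0.4649, 1.14, 1.825)  len=0.7843
  (v5,v1,v4) [+-+] → (0.4649, -1.14, 1.825)–(0.4649, -1.14, -0.569424)  len=2.3944
  (v5,v7,v1) [++-] → (0.4649, 0.355695, 1.825)–(0.4649, -1.14, 1.825)  len=1.4957
  (v3,v7,v2) [-+-] → (0.4649, 1.14, 1.825)–(0.4649, 1.14, 0.569424)  len=1.2556
  (v6,v4,v2) [++-] → (0.4649, -0.355695, -1.825)–(0.4649, 1.14, -1.825)  len=1.4957
  (v2,v7,v6) [-++] → (0.4649, 1.14, 0.569424)–(0.4649, 1.14, -1.825)  len=2.3944

Chained into 1 loop(s):
  loop 1: 8 segments, perimeter = 11.8600
Total perimeter = 11.860


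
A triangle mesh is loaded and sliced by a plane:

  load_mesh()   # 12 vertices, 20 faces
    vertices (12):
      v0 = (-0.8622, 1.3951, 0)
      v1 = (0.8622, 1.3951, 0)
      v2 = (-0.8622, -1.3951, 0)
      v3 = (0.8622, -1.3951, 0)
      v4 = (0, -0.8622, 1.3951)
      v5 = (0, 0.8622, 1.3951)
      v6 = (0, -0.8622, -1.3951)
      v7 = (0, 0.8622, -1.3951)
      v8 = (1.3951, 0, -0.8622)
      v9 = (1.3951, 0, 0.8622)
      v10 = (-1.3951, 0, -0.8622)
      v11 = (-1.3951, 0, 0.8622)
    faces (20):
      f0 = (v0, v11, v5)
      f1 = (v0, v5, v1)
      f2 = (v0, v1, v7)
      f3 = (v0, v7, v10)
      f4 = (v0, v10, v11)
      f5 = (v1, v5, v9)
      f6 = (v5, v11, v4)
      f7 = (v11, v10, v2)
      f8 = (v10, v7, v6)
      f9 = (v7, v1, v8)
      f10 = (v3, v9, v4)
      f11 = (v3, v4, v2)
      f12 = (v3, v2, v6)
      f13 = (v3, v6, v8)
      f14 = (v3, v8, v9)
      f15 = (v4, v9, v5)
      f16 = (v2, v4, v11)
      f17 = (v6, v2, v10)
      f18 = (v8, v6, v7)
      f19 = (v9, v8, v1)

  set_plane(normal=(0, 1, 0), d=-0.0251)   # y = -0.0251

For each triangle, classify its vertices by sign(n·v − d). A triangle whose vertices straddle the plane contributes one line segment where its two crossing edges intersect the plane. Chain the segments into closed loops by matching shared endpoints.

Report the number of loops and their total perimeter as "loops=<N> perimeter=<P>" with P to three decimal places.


loops=1 perimeter=9.362

Straddling triangles (10 of 20):
  (v5,v11,v4) [++-] → (-1.35449, -0.0251, 0.877714)–(0, -0.0251, 1.3951)  len=1.4499
  (v11,v10,v2) [++-] → (-1.38551, -0.0251, -0.846688)–(-1.38551, -0.0251, 0.846688)  len=1.6934
  (v10,v7,v6) [++-] → (0, -0.0251, -1.3951)–(-1.35449, -0.0251, -0.877714)  len=1.4499
  (v3,v9,v4) [-+-] → (1.38551, -0.0251, 0.846688)–(1.35449, -0.0251, 0.877714)  len=0.0439
  (v3,v6,v8) [--+] → (1.35449, -0.0251, -0.877714)–(1.38551, -0.0251, -0.846688)  len=0.0439
  (v3,v8,v9) [-++] → (1.38551, -0.0251, -0.846688)–(1.38551, -0.0251, 0.846688)  len=1.6934
  (v4,v9,v5) [-++] → (1.35449, -0.0251, 0.877714)–(0, -0.0251, 1.3951)  len=1.4499
  (v2,v4,v11) [--+] → (-1.35449, -0.0251, 0.877714)–(-1.38551, -0.0251, 0.846688)  len=0.0439
  (v6,v2,v10) [--+] → (-1.38551, -0.0251, -0.846688)–(-1.35449, -0.0251, -0.877714)  len=0.0439
  (v8,v6,v7) [+-+] → (1.35449, -0.0251, -0.877714)–(0, -0.0251, -1.3951)  len=1.4499

Chained into 1 loop(s):
  loop 1: 10 segments, perimeter = 9.3620
Total perimeter = 9.362


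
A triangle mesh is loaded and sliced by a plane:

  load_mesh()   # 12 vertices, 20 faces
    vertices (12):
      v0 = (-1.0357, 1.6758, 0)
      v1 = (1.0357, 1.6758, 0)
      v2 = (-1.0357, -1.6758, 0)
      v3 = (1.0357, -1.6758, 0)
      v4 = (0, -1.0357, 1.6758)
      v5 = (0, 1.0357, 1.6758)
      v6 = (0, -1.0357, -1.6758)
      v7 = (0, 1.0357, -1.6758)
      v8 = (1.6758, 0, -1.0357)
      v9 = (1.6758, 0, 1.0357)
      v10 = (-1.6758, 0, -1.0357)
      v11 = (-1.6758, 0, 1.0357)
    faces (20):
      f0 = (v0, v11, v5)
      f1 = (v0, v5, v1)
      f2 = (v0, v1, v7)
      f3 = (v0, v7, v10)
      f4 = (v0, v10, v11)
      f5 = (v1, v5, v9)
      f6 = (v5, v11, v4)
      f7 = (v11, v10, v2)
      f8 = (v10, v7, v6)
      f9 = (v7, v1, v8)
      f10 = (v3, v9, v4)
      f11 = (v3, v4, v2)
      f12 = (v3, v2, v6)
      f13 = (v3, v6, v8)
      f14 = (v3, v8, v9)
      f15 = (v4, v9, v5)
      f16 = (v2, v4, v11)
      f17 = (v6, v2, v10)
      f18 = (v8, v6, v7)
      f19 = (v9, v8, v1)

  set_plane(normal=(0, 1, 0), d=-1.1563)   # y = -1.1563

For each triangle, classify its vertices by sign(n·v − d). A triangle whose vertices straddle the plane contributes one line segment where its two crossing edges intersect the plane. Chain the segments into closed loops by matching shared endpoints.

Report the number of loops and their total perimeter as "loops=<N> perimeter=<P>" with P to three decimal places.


Straddling triangles (8 of 20):
  (v11,v10,v2) [++-] → (-1.23413, -1.1563, -0.321068)–(-1.23413, -1.1563, 0.321068)  len=0.6421
  (v3,v9,v4) [-++] → (1.23413, -1.1563, 0.321068)–(0.195134, -1.1563, 1.36007)  len=1.4694
  (v3,v4,v2) [-+-] → (0.195134, -1.1563, 1.36007)–(-0.195134, -1.1563, 1.36007)  len=0.3903
  (v3,v2,v6) [--+] → (-0.195134, -1.1563, -1.36007)–(0.195134, -1.1563, -1.36007)  len=0.3903
  (v3,v6,v8) [-++] → (0.195134, -1.1563, -1.36007)–(1.23413, -1.1563, -0.321068)  len=1.4694
  (v3,v8,v9) [-++] → (1.23413, -1.1563, -0.321068)–(1.23413, -1.1563, 0.321068)  len=0.6421
  (v2,v4,v11) [-++] → (-0.195134, -1.1563, 1.36007)–(-1.23413, -1.1563, 0.321068)  len=1.4694
  (v6,v2,v10) [+-+] → (-0.195134, -1.1563, -1.36007)–(-1.23413, -1.1563, -0.321068)  len=1.4694

Chained into 1 loop(s):
  loop 1: 8 segments, perimeter = 7.9423
Total perimeter = 7.942

loops=1 perimeter=7.942


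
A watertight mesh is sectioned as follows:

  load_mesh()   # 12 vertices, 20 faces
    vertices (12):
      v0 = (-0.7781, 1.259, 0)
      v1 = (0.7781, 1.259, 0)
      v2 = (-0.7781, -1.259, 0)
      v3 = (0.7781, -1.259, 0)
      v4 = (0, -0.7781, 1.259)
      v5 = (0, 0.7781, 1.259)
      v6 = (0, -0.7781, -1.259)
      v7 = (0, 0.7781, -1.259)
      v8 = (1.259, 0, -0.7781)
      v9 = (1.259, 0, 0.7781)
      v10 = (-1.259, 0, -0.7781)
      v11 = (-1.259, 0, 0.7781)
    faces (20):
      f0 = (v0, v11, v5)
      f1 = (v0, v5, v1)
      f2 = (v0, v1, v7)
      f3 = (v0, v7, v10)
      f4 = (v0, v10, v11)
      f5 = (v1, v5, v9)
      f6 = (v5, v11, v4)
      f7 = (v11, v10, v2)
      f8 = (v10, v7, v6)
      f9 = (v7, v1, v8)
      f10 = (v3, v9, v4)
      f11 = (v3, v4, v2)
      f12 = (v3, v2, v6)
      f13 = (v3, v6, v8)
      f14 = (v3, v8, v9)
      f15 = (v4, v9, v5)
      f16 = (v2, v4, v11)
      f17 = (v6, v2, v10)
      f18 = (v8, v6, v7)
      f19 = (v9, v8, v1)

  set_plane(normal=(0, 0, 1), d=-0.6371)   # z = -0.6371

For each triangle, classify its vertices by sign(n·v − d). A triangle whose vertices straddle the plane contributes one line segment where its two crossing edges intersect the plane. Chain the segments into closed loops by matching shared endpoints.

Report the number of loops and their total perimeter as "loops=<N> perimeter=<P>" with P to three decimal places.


Straddling triangles (10 of 20):
  (v0,v1,v7) [++-] → (0.384353, 1.01565, -0.6371)–(-0.384353, 1.01565, -0.6371)  len=0.7687
  (v0,v7,v10) [+--] → (-0.384353, 1.01565, -0.6371)–(-1.17186, 0.228144, -0.6371)  len=1.1137
  (v0,v10,v11) [+-+] → (-1.17186, 0.228144, -0.6371)–(-1.259, 0, -0.6371)  len=0.2442
  (v11,v10,v2) [+-+] → (-1.259, 0, -0.6371)–(-1.17186, -0.228144, -0.6371)  len=0.2442
  (v7,v1,v8) [-+-] → (0.384353, 1.01565, -0.6371)–(1.17186, 0.228144, -0.6371)  len=1.1137
  (v3,v2,v6) [++-] → (-0.384353, -1.01565, -0.6371)–(0.384353, -1.01565, -0.6371)  len=0.7687
  (v3,v6,v8) [+--] → (0.384353, -1.01565, -0.6371)–(1.17186, -0.228144, -0.6371)  len=1.1137
  (v3,v8,v9) [+-+] → (1.17186, -0.228144, -0.6371)–(1.259, 0, -0.6371)  len=0.2442
  (v6,v2,v10) [-+-] → (-0.384353, -1.01565, -0.6371)–(-1.17186, -0.228144, -0.6371)  len=1.1137
  (v9,v8,v1) [+-+] → (1.259, 0, -0.6371)–(1.17186, 0.228144, -0.6371)  len=0.2442

Chained into 1 loop(s):
  loop 1: 10 segments, perimeter = 6.9691
Total perimeter = 6.969

loops=1 perimeter=6.969


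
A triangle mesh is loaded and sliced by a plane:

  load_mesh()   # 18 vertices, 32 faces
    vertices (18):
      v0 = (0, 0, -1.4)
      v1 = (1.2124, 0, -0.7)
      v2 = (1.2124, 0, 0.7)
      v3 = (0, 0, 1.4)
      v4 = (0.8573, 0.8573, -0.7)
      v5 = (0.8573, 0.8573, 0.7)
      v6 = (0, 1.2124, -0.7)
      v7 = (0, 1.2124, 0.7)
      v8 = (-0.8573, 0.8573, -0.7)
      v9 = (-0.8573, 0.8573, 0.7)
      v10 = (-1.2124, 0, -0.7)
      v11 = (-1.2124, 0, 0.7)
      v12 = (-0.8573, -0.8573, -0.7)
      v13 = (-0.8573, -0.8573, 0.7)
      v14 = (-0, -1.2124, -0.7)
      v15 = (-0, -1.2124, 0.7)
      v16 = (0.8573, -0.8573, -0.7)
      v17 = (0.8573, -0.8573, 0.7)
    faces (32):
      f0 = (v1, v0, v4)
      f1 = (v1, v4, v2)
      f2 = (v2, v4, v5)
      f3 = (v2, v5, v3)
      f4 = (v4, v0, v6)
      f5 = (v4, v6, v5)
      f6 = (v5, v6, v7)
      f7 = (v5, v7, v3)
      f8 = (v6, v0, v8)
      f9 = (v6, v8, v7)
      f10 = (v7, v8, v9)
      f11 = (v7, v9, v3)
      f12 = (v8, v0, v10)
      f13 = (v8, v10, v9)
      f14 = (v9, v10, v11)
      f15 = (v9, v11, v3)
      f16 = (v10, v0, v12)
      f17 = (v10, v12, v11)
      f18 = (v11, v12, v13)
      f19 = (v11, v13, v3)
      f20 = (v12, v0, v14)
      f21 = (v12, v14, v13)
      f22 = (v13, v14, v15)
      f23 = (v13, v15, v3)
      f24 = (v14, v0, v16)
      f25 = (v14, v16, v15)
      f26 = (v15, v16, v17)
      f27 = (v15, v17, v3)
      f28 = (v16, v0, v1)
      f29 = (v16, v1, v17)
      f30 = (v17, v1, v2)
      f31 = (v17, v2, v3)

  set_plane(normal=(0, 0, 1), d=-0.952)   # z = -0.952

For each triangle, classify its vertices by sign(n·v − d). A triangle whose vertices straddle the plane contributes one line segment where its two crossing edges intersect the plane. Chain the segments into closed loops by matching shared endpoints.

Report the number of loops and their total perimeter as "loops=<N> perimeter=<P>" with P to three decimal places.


Straddling triangles (8 of 32):
  (v1,v0,v4) [+-+] → (0.775936, 0, -0.952)–(0.548672, 0.548672, -0.952)  len=0.5939
  (v4,v0,v6) [+-+] → (0.548672, 0.548672, -0.952)–(0, 0.775936, -0.952)  len=0.5939
  (v6,v0,v8) [+-+] → (0, 0.775936, -0.952)–(-0.548672, 0.548672, -0.952)  len=0.5939
  (v8,v0,v10) [+-+] → (-0.548672, 0.548672, -0.952)–(-0.775936, 0, -0.952)  len=0.5939
  (v10,v0,v12) [+-+] → (-0.775936, 0, -0.952)–(-0.548672, -0.548672, -0.952)  len=0.5939
  (v12,v0,v14) [+-+] → (-0.548672, -0.548672, -0.952)–(0, -0.775936, -0.952)  len=0.5939
  (v14,v0,v16) [+-+] → (0, -0.775936, -0.952)–(0.548672, -0.548672, -0.952)  len=0.5939
  (v16,v0,v1) [+-+] → (0.548672, -0.548672, -0.952)–(0.775936, 0, -0.952)  len=0.5939

Chained into 1 loop(s):
  loop 1: 8 segments, perimeter = 4.7510
Total perimeter = 4.751

loops=1 perimeter=4.751


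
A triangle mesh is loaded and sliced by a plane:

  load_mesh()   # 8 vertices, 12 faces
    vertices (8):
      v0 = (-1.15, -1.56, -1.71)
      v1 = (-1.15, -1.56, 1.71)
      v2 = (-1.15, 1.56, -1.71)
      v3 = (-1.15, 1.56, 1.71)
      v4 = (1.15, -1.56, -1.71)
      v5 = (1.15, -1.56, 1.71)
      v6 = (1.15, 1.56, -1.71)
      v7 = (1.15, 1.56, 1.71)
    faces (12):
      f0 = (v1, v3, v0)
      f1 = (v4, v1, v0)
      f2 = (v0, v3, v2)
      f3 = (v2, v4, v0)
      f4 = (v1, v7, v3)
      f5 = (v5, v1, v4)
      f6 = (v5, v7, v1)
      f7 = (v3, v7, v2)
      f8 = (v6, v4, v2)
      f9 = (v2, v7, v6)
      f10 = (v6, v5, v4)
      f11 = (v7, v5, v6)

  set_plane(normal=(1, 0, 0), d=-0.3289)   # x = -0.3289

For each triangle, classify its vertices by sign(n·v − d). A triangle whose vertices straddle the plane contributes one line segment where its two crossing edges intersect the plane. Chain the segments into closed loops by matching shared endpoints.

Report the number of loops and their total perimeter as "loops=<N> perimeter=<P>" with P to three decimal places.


loops=1 perimeter=13.080

Straddling triangles (8 of 12):
  (v4,v1,v0) [+--] → (-0.3289, -1.56, 0.48906)–(-0.3289, -1.56, -1.71)  len=2.1991
  (v2,v4,v0) [-+-] → (-0.3289, 0.44616, -1.71)–(-0.3289, -1.56, -1.71)  len=2.0062
  (v1,v7,v3) [-+-] → (-0.3289, -0.44616, 1.71)–(-0.3289, 1.56, 1.71)  len=2.0062
  (v5,v1,v4) [+-+] → (-0.3289, -1.56, 1.71)–(-0.3289, -1.56, 0.48906)  len=1.2209
  (v5,v7,v1) [++-] → (-0.3289, -0.44616, 1.71)–(-0.3289, -1.56, 1.71)  len=1.1138
  (v3,v7,v2) [-+-] → (-0.3289, 1.56, 1.71)–(-0.3289, 1.56, -0.48906)  len=2.1991
  (v6,v4,v2) [++-] → (-0.3289, 0.44616, -1.71)–(-0.3289, 1.56, -1.71)  len=1.1138
  (v2,v7,v6) [-++] → (-0.3289, 1.56, -0.48906)–(-0.3289, 1.56, -1.71)  len=1.2209

Chained into 1 loop(s):
  loop 1: 8 segments, perimeter = 13.0800
Total perimeter = 13.080


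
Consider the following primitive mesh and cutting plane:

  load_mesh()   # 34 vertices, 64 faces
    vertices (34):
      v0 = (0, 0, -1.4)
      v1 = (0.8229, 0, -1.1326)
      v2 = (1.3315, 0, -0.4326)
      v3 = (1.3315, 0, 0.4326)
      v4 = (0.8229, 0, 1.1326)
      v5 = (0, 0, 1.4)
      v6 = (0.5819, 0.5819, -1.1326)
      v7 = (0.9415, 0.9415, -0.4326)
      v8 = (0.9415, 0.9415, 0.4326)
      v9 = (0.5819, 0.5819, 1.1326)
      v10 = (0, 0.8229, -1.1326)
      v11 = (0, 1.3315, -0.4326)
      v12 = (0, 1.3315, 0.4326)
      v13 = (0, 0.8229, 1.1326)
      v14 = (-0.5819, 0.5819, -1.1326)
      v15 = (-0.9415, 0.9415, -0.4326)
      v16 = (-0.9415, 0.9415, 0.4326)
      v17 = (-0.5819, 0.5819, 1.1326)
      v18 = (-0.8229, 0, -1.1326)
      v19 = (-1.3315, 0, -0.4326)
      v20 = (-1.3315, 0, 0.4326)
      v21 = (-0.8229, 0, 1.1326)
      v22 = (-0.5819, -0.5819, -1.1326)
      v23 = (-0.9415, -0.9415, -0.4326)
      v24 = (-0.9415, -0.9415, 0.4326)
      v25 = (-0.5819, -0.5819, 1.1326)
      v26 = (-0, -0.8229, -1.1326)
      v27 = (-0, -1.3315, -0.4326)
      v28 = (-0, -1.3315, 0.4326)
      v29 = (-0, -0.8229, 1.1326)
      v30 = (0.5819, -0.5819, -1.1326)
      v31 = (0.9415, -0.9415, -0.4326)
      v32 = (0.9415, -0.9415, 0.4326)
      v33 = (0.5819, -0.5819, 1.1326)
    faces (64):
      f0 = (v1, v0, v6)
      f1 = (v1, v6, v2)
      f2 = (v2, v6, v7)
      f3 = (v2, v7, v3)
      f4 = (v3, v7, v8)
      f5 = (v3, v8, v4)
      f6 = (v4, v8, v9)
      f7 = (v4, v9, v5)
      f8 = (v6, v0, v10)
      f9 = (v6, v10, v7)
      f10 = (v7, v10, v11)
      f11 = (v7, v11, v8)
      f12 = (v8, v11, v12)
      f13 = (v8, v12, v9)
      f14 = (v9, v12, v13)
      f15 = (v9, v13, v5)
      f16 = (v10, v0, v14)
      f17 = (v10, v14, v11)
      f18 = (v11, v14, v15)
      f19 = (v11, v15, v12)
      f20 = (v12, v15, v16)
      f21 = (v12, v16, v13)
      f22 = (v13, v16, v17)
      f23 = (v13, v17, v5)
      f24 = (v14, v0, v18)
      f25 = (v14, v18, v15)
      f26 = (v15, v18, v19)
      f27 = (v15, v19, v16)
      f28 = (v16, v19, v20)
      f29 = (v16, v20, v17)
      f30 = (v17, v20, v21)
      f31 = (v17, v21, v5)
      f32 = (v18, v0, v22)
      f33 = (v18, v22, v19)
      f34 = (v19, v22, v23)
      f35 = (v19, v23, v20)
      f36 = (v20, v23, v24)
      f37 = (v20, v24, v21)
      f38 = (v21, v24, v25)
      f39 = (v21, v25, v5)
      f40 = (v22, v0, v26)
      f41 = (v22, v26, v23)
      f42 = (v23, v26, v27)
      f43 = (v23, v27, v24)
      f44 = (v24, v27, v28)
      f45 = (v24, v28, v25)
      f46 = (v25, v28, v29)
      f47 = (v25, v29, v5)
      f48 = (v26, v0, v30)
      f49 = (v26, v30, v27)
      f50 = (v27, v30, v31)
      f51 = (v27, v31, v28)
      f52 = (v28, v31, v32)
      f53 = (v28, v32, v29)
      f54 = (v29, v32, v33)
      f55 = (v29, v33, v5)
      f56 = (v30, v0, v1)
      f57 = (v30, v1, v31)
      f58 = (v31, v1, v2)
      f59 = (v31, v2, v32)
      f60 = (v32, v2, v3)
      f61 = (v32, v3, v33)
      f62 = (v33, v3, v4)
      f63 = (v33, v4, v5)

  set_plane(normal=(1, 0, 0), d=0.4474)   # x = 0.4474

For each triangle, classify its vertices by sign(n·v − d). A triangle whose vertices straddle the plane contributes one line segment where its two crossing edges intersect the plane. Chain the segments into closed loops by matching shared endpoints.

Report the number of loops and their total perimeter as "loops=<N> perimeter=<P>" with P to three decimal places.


loops=1 perimeter=7.797

Straddling triangles (20 of 64):
  (v1,v0,v6) [+-+] → (0.4474, 0, -1.25462)–(0.4474, 0.4474, -1.19441)  len=0.4514
  (v4,v9,v5) [++-] → (0.4474, 0.4474, 1.19441)–(0.4474, 0, 1.25462)  len=0.4514
  (v6,v0,v10) [+--] → (0.4474, 0.4474, -1.19441)–(0.4474, 0.637605, -1.1326)  len=0.2000
  (v6,v10,v7) [+-+] → (0.4474, 0.637605, -1.1326)–(0.4474, 0.879259, -0.799961)  len=0.4112
  (v7,v10,v11) [+--] → (0.4474, 0.879259, -0.799961)–(0.4474, 1.14617, -0.4326)  len=0.4541
  (v7,v11,v8) [+-+] → (0.4474, 1.14617, -0.4326)–(0.4474, 1.14617, -0.0214577)  len=0.4111
  (v8,v11,v12) [+--] → (0.4474, 1.14617, -0.0214577)–(0.4474, 1.14617, 0.4326)  len=0.4541
  (v8,v12,v9) [+-+] → (0.4474, 1.14617, 0.4326)–(0.4474, 0.755162, 0.970802)  len=0.6652
  (v9,v12,v13) [+--] → (0.4474, 0.755162, 0.970802)–(0.4474, 0.637605, 1.1326)  len=0.2000
  (v9,v13,v5) [+--] → (0.4474, 0.637605, 1.1326)–(0.4474, 0.4474, 1.19441)  len=0.2000
  (v26,v0,v30) [--+] → (0.4474, -0.4474, -1.19441)–(0.4474, -0.637605, -1.1326)  len=0.2000
  (v26,v30,v27) [-+-] → (0.4474, -0.637605, -1.1326)–(0.4474, -0.755162, -0.970802)  len=0.2000
  (v27,v30,v31) [-++] → (0.4474, -0.755162, -0.970802)–(0.4474, -1.14617, -0.4326)  len=0.6652
  (v27,v31,v28) [-+-] → (0.4474, -1.14617, -0.4326)–(0.4474, -1.14617, 0.0214577)  len=0.4541
  (v28,v31,v32) [-++] → (0.4474, -1.14617, 0.0214577)–(0.4474, -1.14617, 0.4326)  len=0.4111
  (v28,v32,v29) [-+-] → (0.4474, -1.14617, 0.4326)–(0.4474, -0.879259, 0.799961)  len=0.4541
  (v29,v32,v33) [-++] → (0.4474, -0.879259, 0.799961)–(0.4474, -0.637605, 1.1326)  len=0.4112
  (v29,v33,v5) [-+-] → (0.4474, -0.637605, 1.1326)–(0.4474, -0.4474, 1.19441)  len=0.2000
  (v30,v0,v1) [+-+] → (0.4474, -0.4474, -1.19441)–(0.4474, 0, -1.25462)  len=0.4514
  (v33,v4,v5) [++-] → (0.4474, 0, 1.25462)–(0.4474, -0.4474, 1.19441)  len=0.4514

Chained into 1 loop(s):
  loop 1: 20 segments, perimeter = 7.7971
Total perimeter = 7.797


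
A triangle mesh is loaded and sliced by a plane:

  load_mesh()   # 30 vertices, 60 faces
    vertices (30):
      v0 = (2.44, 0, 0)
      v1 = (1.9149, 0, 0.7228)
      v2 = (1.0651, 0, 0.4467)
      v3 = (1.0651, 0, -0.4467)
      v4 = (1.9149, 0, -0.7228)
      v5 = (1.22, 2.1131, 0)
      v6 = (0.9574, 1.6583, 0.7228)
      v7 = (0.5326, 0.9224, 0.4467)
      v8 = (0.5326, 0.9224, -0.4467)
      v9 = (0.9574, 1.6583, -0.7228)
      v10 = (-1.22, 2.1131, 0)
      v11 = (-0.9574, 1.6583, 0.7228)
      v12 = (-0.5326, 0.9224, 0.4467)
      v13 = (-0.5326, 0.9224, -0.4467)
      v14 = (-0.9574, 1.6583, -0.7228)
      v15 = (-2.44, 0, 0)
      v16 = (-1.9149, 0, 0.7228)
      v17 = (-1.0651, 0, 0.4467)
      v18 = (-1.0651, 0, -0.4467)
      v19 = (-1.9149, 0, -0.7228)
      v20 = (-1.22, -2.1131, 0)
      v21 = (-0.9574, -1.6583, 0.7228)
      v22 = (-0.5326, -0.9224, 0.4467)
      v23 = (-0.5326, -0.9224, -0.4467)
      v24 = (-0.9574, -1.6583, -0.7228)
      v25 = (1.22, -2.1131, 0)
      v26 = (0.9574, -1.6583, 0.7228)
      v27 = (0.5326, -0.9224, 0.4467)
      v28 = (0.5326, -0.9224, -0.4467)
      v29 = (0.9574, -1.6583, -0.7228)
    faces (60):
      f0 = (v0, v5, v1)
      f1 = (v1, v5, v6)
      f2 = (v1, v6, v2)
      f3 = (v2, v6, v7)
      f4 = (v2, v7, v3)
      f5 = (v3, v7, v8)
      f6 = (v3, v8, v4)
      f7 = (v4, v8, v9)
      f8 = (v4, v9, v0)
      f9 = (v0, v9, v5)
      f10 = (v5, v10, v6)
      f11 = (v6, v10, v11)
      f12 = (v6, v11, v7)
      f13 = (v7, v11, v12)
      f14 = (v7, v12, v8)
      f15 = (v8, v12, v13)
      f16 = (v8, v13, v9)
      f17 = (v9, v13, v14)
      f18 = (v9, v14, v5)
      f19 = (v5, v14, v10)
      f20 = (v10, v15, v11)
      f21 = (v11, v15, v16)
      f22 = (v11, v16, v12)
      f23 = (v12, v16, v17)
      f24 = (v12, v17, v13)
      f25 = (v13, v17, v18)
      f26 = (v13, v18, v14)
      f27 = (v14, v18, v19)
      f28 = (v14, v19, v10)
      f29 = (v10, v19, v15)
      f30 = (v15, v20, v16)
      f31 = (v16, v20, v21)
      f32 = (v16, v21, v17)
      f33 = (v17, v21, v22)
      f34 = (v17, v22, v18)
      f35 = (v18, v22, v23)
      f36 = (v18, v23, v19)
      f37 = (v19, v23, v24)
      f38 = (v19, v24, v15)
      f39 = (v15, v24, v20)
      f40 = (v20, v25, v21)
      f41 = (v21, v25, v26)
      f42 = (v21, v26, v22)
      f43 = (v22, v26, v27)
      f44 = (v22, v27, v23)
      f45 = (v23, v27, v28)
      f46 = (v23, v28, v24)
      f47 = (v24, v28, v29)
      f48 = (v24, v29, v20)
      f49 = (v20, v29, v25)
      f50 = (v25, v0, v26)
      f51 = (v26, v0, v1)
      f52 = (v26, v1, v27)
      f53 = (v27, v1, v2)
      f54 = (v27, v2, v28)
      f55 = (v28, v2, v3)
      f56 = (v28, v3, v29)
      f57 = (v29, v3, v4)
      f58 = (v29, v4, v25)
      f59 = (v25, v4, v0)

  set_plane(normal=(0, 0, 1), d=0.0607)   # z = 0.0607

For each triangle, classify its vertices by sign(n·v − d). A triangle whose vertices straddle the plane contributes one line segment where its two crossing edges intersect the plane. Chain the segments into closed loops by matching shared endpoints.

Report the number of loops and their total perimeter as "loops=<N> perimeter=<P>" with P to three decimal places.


loops=2 perimeter=20.766

Straddling triangles (24 of 60):
  (v0,v5,v1) [--+] → (1.27836, 1.93564, 0.0607)–(2.3959, 0, 0.0607)  len=2.2351
  (v1,v5,v6) [+-+] → (1.27836, 1.93564, 0.0607)–(1.19795, 2.07491, 0.0607)  len=0.1608
  (v2,v7,v3) [++-] → (0.762671, 0.52387, 0.0607)–(1.0651, 0, 0.0607)  len=0.6049
  (v3,v7,v8) [-+-] → (0.762671, 0.52387, 0.0607)–(0.5326, 0.9224, 0.0607)  len=0.4602
  (v5,v10,v6) [--+] → (-1.03714, 2.07491, 0.0607)–(1.19795, 2.07491, 0.0607)  len=2.2351
  (v6,v10,v11) [+-+] → (-1.03714, 2.07491, 0.0607)–(-1.19795, 2.07491, 0.0607)  len=0.1608
  (v7,v12,v8) [++-] → (-0.0723726, 0.9224, 0.0607)–(0.5326, 0.9224, 0.0607)  len=0.6050
  (v8,v12,v13) [-+-] → (-0.0723726, 0.9224, 0.0607)–(-0.5326, 0.9224, 0.0607)  len=0.4602
  (v10,v15,v11) [--+] → (-2.31549, 0.139262, 0.0607)–(-1.19795, 2.07491, 0.0607)  len=2.2351
  (v11,v15,v16) [+-+] → (-2.31549, 0.139262, 0.0607)–(-2.3959, 0, 0.0607)  len=0.1608
  (v12,v17,v13) [++-] → (-0.835029, 0.39853, 0.0607)–(-0.5326, 0.9224, 0.0607)  len=0.6049
  (v13,v17,v18) [-+-] → (-0.835029, 0.39853, 0.0607)–(-1.0651, 0, 0.0607)  len=0.4602
  (v15,v20,v16) [--+] → (-1.27836, -1.93564, 0.0607)–(-2.3959, 0, 0.0607)  len=2.2351
  (v16,v20,v21) [+-+] → (-1.27836, -1.93564, 0.0607)–(-1.19795, -2.07491, 0.0607)  len=0.1608
  (v17,v22,v18) [++-] → (-0.762671, -0.52387, 0.0607)–(-1.0651, 0, 0.0607)  len=0.6049
  (v18,v22,v23) [-+-] → (-0.762671, -0.52387, 0.0607)–(-0.5326, -0.9224, 0.0607)  len=0.4602
  (v20,v25,v21) [--+] → (1.03714, -2.07491, 0.0607)–(-1.19795, -2.07491, 0.0607)  len=2.2351
  (v21,v25,v26) [+-+] → (1.03714, -2.07491, 0.0607)–(1.19795, -2.07491, 0.0607)  len=0.1608
  (v22,v27,v23) [++-] → (0.0723726, -0.9224, 0.0607)–(-0.5326, -0.9224, 0.0607)  len=0.6050
  (v23,v27,v28) [-+-] → (0.0723726, -0.9224, 0.0607)–(0.5326, -0.9224, 0.0607)  len=0.4602
  (v25,v0,v26) [--+] → (2.31549, -0.139262, 0.0607)–(1.19795, -2.07491, 0.0607)  len=2.2351
  (v26,v0,v1) [+-+] → (2.31549, -0.139262, 0.0607)–(2.3959, 0, 0.0607)  len=0.1608
  (v27,v2,v28) [++-] → (0.835029, -0.39853, 0.0607)–(0.5326, -0.9224, 0.0607)  len=0.6049
  (v28,v2,v3) [-+-] → (0.835029, -0.39853, 0.0607)–(1.0651, 0, 0.0607)  len=0.4602

Chained into 2 loop(s):
  loop 1: 12 segments, perimeter = 14.3754
  loop 2: 12 segments, perimeter = 6.3907
Total perimeter = 20.766


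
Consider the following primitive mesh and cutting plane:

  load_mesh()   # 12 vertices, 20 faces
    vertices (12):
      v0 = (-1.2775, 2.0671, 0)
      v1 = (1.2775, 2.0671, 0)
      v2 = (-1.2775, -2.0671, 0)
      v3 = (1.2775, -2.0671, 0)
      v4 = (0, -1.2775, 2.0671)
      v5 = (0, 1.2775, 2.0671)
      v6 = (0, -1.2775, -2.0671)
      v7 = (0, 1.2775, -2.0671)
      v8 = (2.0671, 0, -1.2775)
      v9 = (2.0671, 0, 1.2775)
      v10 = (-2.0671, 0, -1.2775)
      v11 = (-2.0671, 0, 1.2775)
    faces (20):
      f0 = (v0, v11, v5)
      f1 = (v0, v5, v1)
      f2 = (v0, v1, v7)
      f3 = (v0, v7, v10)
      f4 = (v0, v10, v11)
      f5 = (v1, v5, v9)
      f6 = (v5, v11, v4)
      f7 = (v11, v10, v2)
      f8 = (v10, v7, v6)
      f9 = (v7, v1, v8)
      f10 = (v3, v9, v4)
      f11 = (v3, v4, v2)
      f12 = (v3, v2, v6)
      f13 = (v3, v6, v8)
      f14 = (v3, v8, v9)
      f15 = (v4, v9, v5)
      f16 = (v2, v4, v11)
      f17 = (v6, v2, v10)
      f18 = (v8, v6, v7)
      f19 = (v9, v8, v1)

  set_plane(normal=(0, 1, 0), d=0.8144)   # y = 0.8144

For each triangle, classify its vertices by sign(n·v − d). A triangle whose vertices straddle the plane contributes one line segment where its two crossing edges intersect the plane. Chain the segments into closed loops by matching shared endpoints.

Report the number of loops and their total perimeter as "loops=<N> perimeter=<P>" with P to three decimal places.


loops=1 perimeter=12.000

Straddling triangles (10 of 20):
  (v0,v11,v5) [+-+] → (-1.75601, 0.8144, 0.774188)–(-0.749334, 0.8144, 1.78087)  len=1.4237
  (v0,v7,v10) [++-] → (-0.749334, 0.8144, -1.78087)–(-1.75601, 0.8144, -0.774188)  len=1.4237
  (v0,v10,v11) [+--] → (-1.75601, 0.8144, -0.774188)–(-1.75601, 0.8144, 0.774188)  len=1.5484
  (v1,v5,v9) [++-] → (0.749334, 0.8144, 1.78087)–(1.75601, 0.8144, 0.774188)  len=1.4237
  (v5,v11,v4) [+--] → (-0.749334, 0.8144, 1.78087)–(0, 0.8144, 2.0671)  len=0.8021
  (v10,v7,v6) [-+-] → (-0.749334, 0.8144, -1.78087)–(0, 0.8144, -2.0671)  len=0.8021
  (v7,v1,v8) [++-] → (1.75601, 0.8144, -0.774188)–(0.749334, 0.8144, -1.78087)  len=1.4237
  (v4,v9,v5) [--+] → (0.749334, 0.8144, 1.78087)–(0, 0.8144, 2.0671)  len=0.8021
  (v8,v6,v7) [--+] → (0, 0.8144, -2.0671)–(0.749334, 0.8144, -1.78087)  len=0.8021
  (v9,v8,v1) [--+] → (1.75601, 0.8144, -0.774188)–(1.75601, 0.8144, 0.774188)  len=1.5484

Chained into 1 loop(s):
  loop 1: 10 segments, perimeter = 11.9999
Total perimeter = 12.000
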